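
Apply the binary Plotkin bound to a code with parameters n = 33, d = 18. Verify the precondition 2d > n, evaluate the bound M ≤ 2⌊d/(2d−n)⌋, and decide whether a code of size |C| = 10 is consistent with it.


Plotkin bound M ≤ 12; given |C| = 10 ≤ bound (satisfied).

Check applicability: 2d = 36, n = 33.
2d − n = 3 > 0, so Plotkin applies.
Compute d/(2d−n) = 18/3 ≈ 6.0000.
⌊d/(2d−n)⌋ = 6.
Plotkin bound: M ≤ 2·6 = 12.
Given |C| = 10, check: satisfied.
This |C| is below the Plotkin bound.


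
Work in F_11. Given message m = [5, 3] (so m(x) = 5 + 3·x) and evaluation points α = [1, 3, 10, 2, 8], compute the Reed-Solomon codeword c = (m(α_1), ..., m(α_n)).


c = [8, 3, 2, 0, 7]

Message polynomial: m(x) = 5 + 3·x (mod 11).
For each evaluation point α_i, compute m(α_i) mod 11:
  α_1 = 1: Horner steps 3 → 8, so m(1) = 8.
  α_2 = 3: Horner steps 3 → 3, so m(3) = 3.
  α_3 = 10: Horner steps 3 → 2, so m(10) = 2.
  α_4 = 2: Horner steps 3 → 0, so m(2) = 0.
  α_5 = 8: Horner steps 3 → 7, so m(8) = 7.
Codeword c = [8, 3, 2, 0, 7] ∈ F_11^5.


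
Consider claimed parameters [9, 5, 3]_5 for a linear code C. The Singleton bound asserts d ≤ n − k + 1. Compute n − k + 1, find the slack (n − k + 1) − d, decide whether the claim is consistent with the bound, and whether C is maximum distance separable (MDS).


Singleton RHS = n − k + 1 = 5, slack = 2, bound satisfied, not MDS.

Singleton bound: d ≤ n − k + 1.
Here n = 9, k = 5, so n − k + 1 = 5.
Given d = 3, check d ≤ 5: YES.
Slack = (n − k + 1) − d = 2.
The code is NOT MDS (slack = 2 > 0).
Description: the claimed parameters are [9, 5, 3]_5; such a code would be non-MDS.


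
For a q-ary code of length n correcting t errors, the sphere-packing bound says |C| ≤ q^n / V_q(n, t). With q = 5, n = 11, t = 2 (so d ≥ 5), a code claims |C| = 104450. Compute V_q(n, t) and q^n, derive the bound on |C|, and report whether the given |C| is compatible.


V_q(n, t) = 925, q^n = 48828125, Hamming bound = 52787, |C| = 104450 > bound (violated).

Step 1: Compute V_q(n, t) = Σ_{j=0}^2 C(n, j) (q−1)^j.
  j = 0: C(11,0)·(4)^0 = 1·1 = 1.
  j = 1: C(11,1)·(4)^1 = 11·4 = 44.
  j = 2: C(11,2)·(4)^2 = 55·16 = 880.
  V_q(n, t) = 1 + 44 + 880 = 925.
Step 2: q^n = 5^11 = 48828125.
Step 3: Hamming bound ⌊q^n / V_q(n,t)⌋ = ⌊48828125/925⌋ = 52787.
Step 4: Compare |C| = 104450 to 52787: violated.
The claimed |C| lies above the Hamming bound, so no 5-ary code of length 11 with d ≥ 5 can have 104450 codewords.


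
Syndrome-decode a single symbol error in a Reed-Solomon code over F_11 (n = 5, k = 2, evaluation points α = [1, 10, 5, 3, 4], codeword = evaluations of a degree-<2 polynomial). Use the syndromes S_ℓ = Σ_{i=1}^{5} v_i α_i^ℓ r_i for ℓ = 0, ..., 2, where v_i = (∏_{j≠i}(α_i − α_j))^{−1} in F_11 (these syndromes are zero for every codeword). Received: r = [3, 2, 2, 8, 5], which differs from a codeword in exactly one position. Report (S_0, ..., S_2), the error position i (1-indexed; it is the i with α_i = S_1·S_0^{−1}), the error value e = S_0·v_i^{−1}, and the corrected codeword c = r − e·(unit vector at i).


S = (9, 2, 9), error at position 2, error magnitude e = 4, c = [3, 9, 2, 8, 5].

Step 1: column multipliers v_i = (∏_{j≠i}(α_i − α_j))^{−1} mod 11.
  i = 1 (α = 1): (1−10)(1−5)(1−3)(1−4) = (−9)·(−4)·(−2)·(−3) = 216 ≡ 7, so v_1 = 7^{−1} = 8 (mod 11).
  i = 2 (α = 10): (10−1)(10−5)(10−3)(10−4) = 9·5·7·6 = 1890 ≡ 9, so v_2 = 9^{−1} = 5 (mod 11).
  i = 3 (α = 5): (5−1)(5−10)(5−3)(5−4) = 4·(−5)·2·1 = −40 ≡ 4, so v_3 = 4^{−1} = 3 (mod 11).
  i = 4 (α = 3): (3−1)(3−10)(3−5)(3−4) = 2·(−7)·(−2)·(−1) = −28 ≡ 5, so v_4 = 5^{−1} = 9 (mod 11).
  i = 5 (α = 4): (4−1)(4−10)(4−5)(4−3) = 3·(−6)·(−1)·1 = 18 ≡ 7, so v_5 = 7^{−1} = 8 (mod 11).
  v = [8, 5, 3, 9, 8].
Step 2: syndromes of r = [3, 2, 2, 8, 5] (all sums mod 11).
  S_0 = Σ v_i r_i = 8·3 + 5·2 + 3·2 + 9·8 + 8·5 = 152 ≡ 9.
  S_1 = Σ v_i α_i r_i = 8·1·3 + 5·10·2 + 3·5·2 + 9·3·8 + 8·4·5 = 530 ≡ 2.
  α_i^2 mod 11 = [1, 1, 3, 9, 5].
  S_2 = Σ v_i α_i^2 r_i = 8·1·3 + 5·1·2 + 3·3·2 + 9·9·8 + 8·5·5 = 900 ≡ 9.
  S = (9, 2, 9) ≠ 0, so r is not a codeword (an error is present).
Step 3: locate the error. For a single error e at position i, S_ℓ = v_i·e·α_i^ℓ, so α_err = S_1/S_0.
  S_0^{−1} = 9^{−1} = 5 (mod 11), so α_err = 2·5 = 10 ≡ 10 = α_2. Error position i = 2.
  Consistency check: S_2/S_1 = 9·6 = 54 ≡ 10 = α_err ✓ (single-error assumption holds).
Step 4: error magnitude e = S_0/v_2 = S_0·∏_{j≠2}(α_2 − α_j) = 9·9 = 81 ≡ 4 (mod 11).
Step 5: correct position 2: c_2 = r_2 − e = 2 − 4 ≡ 9 (mod 11). Hence c = [3, 9, 2, 8, 5].
  Check: interpolating c through the α_i gives m(x) = 6 + 8·x (degree < 2) with m(α_i) = c_i for every i, so c is indeed a codeword.


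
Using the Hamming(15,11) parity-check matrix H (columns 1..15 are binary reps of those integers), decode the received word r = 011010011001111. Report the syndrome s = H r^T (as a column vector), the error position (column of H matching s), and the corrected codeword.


s = (0, 1, 0, 1)^T, error position = 5, corrected codeword c = 011000011001111

Compute s = H r^T mod 2 one row at a time:
  s_1 = 1 + 1 + 0 + 0 + 1 + 1 + 1 + 1 = 6 ≡ 0 (mod 2).
  s_2 = 0 + 1 + 0 + 0 + 1 + 1 + 1 + 1 = 5 ≡ 1 (mod 2).
  s_3 = 1 + 1 + 0 + 0 + 0 + 0 + 1 + 1 = 4 ≡ 0 (mod 2).
  s_4 = 0 + 1 + 1 + 0 + 1 + 0 + 1 + 1 = 5 ≡ 1 (mod 2).
s = (0, 1, 0, 1)^T — this equals column 5 of H (binary 0101), so error is at position 5.
Correct: flip bit 5 of r = 011010011001111 to get c = 011000011001111.


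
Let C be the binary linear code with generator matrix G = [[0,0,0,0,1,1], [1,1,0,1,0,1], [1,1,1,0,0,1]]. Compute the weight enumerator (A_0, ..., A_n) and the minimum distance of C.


Weight distribution: A_0 = 1, A_2 = 2, A_4 = 5. Minimum distance d = 2.

Enumerate all 2^3 = 8 messages m ∈ F_2^3.
For each, compute codeword c = mG in F_2^6, then tally its weight.
  m = 000 → c = 000000, weight = 0.
  m = 100 → c = 000011, weight = 2.
  m = 010 → c = 110101, weight = 4.
  m = 110 → c = 110110, weight = 4.
  m = 001 → c = 111001, weight = 4.
  m = 101 → c = 111010, weight = 4.
  m = 011 → c = 001100, weight = 2.
  m = 111 → c = 001111, weight = 4.
Tally weights:
  weight 0: 1 codewords.
  weight 2: 2 codewords.
  weight 4: 5 codewords.
Minimum distance d = smallest w > 0 with A_w > 0 = 2.
Sanity: Σ A_w = 8 = 2^3 = 8 ✓.


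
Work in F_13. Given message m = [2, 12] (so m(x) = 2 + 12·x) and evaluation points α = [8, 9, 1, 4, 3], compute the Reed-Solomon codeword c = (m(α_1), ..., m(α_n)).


c = [7, 6, 1, 11, 12]

Message polynomial: m(x) = 2 + 12·x (mod 13).
For each evaluation point α_i, compute m(α_i) mod 13:
  α_1 = 8: Horner steps 12 → 7, so m(8) = 7.
  α_2 = 9: Horner steps 12 → 6, so m(9) = 6.
  α_3 = 1: Horner steps 12 → 1, so m(1) = 1.
  α_4 = 4: Horner steps 12 → 11, so m(4) = 11.
  α_5 = 3: Horner steps 12 → 12, so m(3) = 12.
Codeword c = [7, 6, 1, 11, 12] ∈ F_13^5.


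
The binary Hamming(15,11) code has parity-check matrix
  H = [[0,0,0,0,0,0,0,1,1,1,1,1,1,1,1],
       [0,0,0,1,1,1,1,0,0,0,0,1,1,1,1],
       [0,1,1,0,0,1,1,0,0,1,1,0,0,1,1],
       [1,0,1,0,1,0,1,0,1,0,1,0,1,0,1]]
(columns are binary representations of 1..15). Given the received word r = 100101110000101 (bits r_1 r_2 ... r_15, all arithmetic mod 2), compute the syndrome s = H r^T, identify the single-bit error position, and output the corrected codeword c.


s = (1, 1, 1, 0)^T, error position = 14, corrected codeword c = 100101110000111

Compute s = H r^T mod 2 one row at a time:
  s_1 = 1 + 0 + 0 + 0 + 0 + 1 + 0 + 1 = 3 ≡ 1 (mod 2).
  s_2 = 1 + 0 + 1 + 1 + 0 + 1 + 0 + 1 = 5 ≡ 1 (mod 2).
  s_3 = 0 + 0 + 1 + 1 + 0 + 0 + 0 + 1 = 3 ≡ 1 (mod 2).
  s_4 = 1 + 0 + 0 + 1 + 0 + 0 + 1 + 1 = 4 ≡ 0 (mod 2).
s = (1, 1, 1, 0)^T — this equals column 14 of H (binary 1110), so error is at position 14.
Correct: flip bit 14 of r = 100101110000101 to get c = 100101110000111.


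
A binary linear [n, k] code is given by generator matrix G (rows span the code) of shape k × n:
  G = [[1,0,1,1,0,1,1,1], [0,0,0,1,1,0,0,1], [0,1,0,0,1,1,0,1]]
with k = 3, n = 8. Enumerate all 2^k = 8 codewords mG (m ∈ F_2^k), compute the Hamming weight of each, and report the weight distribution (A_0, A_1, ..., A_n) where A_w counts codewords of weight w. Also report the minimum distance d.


Weight distribution: A_0 = 1, A_3 = 2, A_4 = 1, A_5 = 2, A_6 = 2. Minimum distance d = 3.

Enumerate all 2^3 = 8 messages m ∈ F_2^3.
For each, compute codeword c = mG in F_2^8, then tally its weight.
  m = 000 → c = 00000000, weight = 0.
  m = 100 → c = 10110111, weight = 6.
  m = 010 → c = 00011001, weight = 3.
  m = 110 → c = 10101110, weight = 5.
  m = 001 → c = 01001101, weight = 4.
  m = 101 → c = 11111010, weight = 6.
  m = 011 → c = 01010100, weight = 3.
  m = 111 → c = 11100011, weight = 5.
Tally weights:
  weight 0: 1 codewords.
  weight 3: 2 codewords.
  weight 4: 1 codewords.
  weight 5: 2 codewords.
  weight 6: 2 codewords.
Minimum distance d = smallest w > 0 with A_w > 0 = 3.
Sanity: Σ A_w = 8 = 2^3 = 8 ✓.


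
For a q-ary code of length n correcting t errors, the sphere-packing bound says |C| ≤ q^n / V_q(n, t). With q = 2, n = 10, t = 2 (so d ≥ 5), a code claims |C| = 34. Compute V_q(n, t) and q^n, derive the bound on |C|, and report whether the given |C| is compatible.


V_q(n, t) = 56, q^n = 1024, Hamming bound = 18, |C| = 34 > bound (violated).

Step 1: Compute V_q(n, t) = Σ_{j=0}^2 C(n, j) (q−1)^j.
  j = 0: C(10,0)·(1)^0 = 1·1 = 1.
  j = 1: C(10,1)·(1)^1 = 10·1 = 10.
  j = 2: C(10,2)·(1)^2 = 45·1 = 45.
  V_q(n, t) = 1 + 10 + 45 = 56.
Step 2: q^n = 2^10 = 1024.
Step 3: Hamming bound ⌊q^n / V_q(n,t)⌋ = ⌊1024/56⌋ = 18.
Step 4: Compare |C| = 34 to 18: violated.
The claimed |C| lies above the Hamming bound, so no 2-ary code of length 10 with d ≥ 5 can have 34 codewords.


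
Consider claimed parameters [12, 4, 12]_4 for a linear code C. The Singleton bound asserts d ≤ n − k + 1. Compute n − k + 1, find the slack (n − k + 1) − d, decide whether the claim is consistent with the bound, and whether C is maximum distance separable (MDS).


Singleton RHS = n − k + 1 = 9, slack = -3, bound violated (no such code; not MDS).

Singleton bound: d ≤ n − k + 1.
Here n = 12, k = 4, so n − k + 1 = 9.
Given d = 12, check d ≤ 9: NO.
Slack = (n − k + 1) − d = -3.
The slack is negative: d = 12 exceeds n − k + 1 = 9 by 3, so the Singleton bound is violated and no linear [12, 4, 12]_4 code can exist. In particular it is not MDS (MDS requires d = n − k + 1 exactly).
Description: the claimed parameters are [12, 4, 12]_4; such a code would be impossible (violates the Singleton bound).


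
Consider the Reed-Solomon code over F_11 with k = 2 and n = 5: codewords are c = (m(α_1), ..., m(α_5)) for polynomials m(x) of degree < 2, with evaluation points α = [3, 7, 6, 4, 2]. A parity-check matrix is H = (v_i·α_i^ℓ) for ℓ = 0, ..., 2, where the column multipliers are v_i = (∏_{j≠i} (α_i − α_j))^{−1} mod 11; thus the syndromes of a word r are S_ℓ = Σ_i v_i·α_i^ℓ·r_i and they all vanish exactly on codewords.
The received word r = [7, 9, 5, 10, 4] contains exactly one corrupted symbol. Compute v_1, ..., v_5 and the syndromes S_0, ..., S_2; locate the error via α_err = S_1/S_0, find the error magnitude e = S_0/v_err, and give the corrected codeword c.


S = (9, 8, 1), error at position 2, error magnitude e = 1, c = [7, 8, 5, 10, 4].

Step 1: column multipliers v_i = (∏_{j≠i}(α_i − α_j))^{−1} mod 11.
  i = 1 (α = 3): (3−7)(3−6)(3−4)(3−2) = (−4)·(−3)·(−1)·1 = −12 ≡ 10, so v_1 = 10^{−1} = 10 (mod 11).
  i = 2 (α = 7): (7−3)(7−6)(7−4)(7−2) = 4·1·3·5 = 60 ≡ 5, so v_2 = 5^{−1} = 9 (mod 11).
  i = 3 (α = 6): (6−3)(6−7)(6−4)(6−2) = 3·(−1)·2·4 = −24 ≡ 9, so v_3 = 9^{−1} = 5 (mod 11).
  i = 4 (α = 4): (4−3)(4−7)(4−6)(4−2) = 1·(−3)·(−2)·2 = 12 ≡ 1, so v_4 = 1^{−1} = 1 (mod 11).
  i = 5 (α = 2): (2−3)(2−7)(2−6)(2−4) = (−1)·(−5)·(−4)·(−2) = 40 ≡ 7, so v_5 = 7^{−1} = 8 (mod 11).
  v = [10, 9, 5, 1, 8].
Step 2: syndromes of r = [7, 9, 5, 10, 4] (all sums mod 11).
  S_0 = Σ v_i r_i = 10·7 + 9·9 + 5·5 + 1·10 + 8·4 = 218 ≡ 9.
  S_1 = Σ v_i α_i r_i = 10·3·7 + 9·7·9 + 5·6·5 + 1·4·10 + 8·2·4 = 1031 ≡ 8.
  α_i^2 mod 11 = [9, 5, 3, 5, 4].
  S_2 = Σ v_i α_i^2 r_i = 10·9·7 + 9·5·9 + 5·3·5 + 1·5·10 + 8·4·4 = 1288 ≡ 1.
  S = (9, 8, 1) ≠ 0, so r is not a codeword (an error is present).
Step 3: locate the error. For a single error e at position i, S_ℓ = v_i·e·α_i^ℓ, so α_err = S_1/S_0.
  S_0^{−1} = 9^{−1} = 5 (mod 11), so α_err = 8·5 = 40 ≡ 7 = α_2. Error position i = 2.
  Consistency check: S_2/S_1 = 1·7 = 7 ≡ 7 = α_err ✓ (single-error assumption holds).
Step 4: error magnitude e = S_0/v_2 = S_0·∏_{j≠2}(α_2 − α_j) = 9·5 = 45 ≡ 1 (mod 11).
Step 5: correct position 2: c_2 = r_2 − e = 9 − 1 ≡ 8 (mod 11). Hence c = [7, 8, 5, 10, 4].
  Check: interpolating c through the α_i gives m(x) = 9 + 3·x (degree < 2) with m(α_i) = c_i for every i, so c is indeed a codeword.


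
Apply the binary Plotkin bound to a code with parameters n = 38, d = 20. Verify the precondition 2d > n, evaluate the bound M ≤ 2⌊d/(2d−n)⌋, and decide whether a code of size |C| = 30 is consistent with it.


Plotkin bound M ≤ 20; given |C| = 30 > bound (violated).

Check applicability: 2d = 40, n = 38.
2d − n = 2 > 0, so Plotkin applies.
Compute d/(2d−n) = 20/2 ≈ 10.0000.
⌊d/(2d−n)⌋ = 10.
Plotkin bound: M ≤ 2·10 = 20.
Given |C| = 30, check: VIOLATED.
This |C| is above the Plotkin bound, so no binary code with n = 38, d = 20 and 30 codewords exists.


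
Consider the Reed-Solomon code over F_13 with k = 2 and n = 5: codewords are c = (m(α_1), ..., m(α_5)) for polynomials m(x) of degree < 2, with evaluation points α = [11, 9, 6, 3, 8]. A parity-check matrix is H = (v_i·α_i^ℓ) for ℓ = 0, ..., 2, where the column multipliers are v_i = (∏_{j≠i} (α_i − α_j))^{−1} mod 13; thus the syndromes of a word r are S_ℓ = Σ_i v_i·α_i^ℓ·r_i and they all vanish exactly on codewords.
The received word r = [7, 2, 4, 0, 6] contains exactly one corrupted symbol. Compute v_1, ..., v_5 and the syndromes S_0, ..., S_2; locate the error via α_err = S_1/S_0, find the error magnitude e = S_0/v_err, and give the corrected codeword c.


S = (3, 5, 4), error at position 3, error magnitude e = 3, c = [7, 2, 1, 0, 6].

Step 1: column multipliers v_i = (∏_{j≠i}(α_i − α_j))^{−1} mod 13.
  i = 1 (α = 11): (11−9)(11−6)(11−3)(11−8) = 2·5·8·3 = 240 ≡ 6, so v_1 = 6^{−1} = 11 (mod 13).
  i = 2 (α = 9): (9−11)(9−6)(9−3)(9−8) = (−2)·3·6·1 = −36 ≡ 3, so v_2 = 3^{−1} = 9 (mod 13).
  i = 3 (α = 6): (6−11)(6−9)(6−3)(6−8) = (−5)·(−3)·3·(−2) = −90 ≡ 1, so v_3 = 1^{−1} = 1 (mod 13).
  i = 4 (α = 3): (3−11)(3−9)(3−6)(3−8) = (−8)·(−6)·(−3)·(−5) = 720 ≡ 5, so v_4 = 5^{−1} = 8 (mod 13).
  i = 5 (α = 8): (8−11)(8−9)(8−6)(8−3) = (−3)·(−1)·2·5 = 30 ≡ 4, so v_5 = 4^{−1} = 10 (mod 13).
  v = [11, 9, 1, 8, 10].
Step 2: syndromes of r = [7, 2, 4, 0, 6] (all sums mod 13).
  S_0 = Σ v_i r_i = 11·7 + 9·2 + 1·4 + 8·0 + 10·6 = 159 ≡ 3.
  S_1 = Σ v_i α_i r_i = 11·11·7 + 9·9·2 + 1·6·4 + 8·3·0 + 10·8·6 = 1513 ≡ 5.
  α_i^2 mod 13 = [4, 3, 10, 9, 12].
  S_2 = Σ v_i α_i^2 r_i = 11·4·7 + 9·3·2 + 1·10·4 + 8·9·0 + 10·12·6 = 1122 ≡ 4.
  S = (3, 5, 4) ≠ 0, so r is not a codeword (an error is present).
Step 3: locate the error. For a single error e at position i, S_ℓ = v_i·e·α_i^ℓ, so α_err = S_1/S_0.
  S_0^{−1} = 3^{−1} = 9 (mod 13), so α_err = 5·9 = 45 ≡ 6 = α_3. Error position i = 3.
  Consistency check: S_2/S_1 = 4·8 = 32 ≡ 6 = α_err ✓ (single-error assumption holds).
Step 4: error magnitude e = S_0/v_3 = S_0·∏_{j≠3}(α_3 − α_j) = 3·1 = 3 ≡ 3 (mod 13).
Step 5: correct position 3: c_3 = r_3 − e = 4 − 3 ≡ 1 (mod 13). Hence c = [7, 2, 1, 0, 6].
  Check: interpolating c through the α_i gives m(x) = 12 + 9·x (degree < 2) with m(α_i) = c_i for every i, so c is indeed a codeword.


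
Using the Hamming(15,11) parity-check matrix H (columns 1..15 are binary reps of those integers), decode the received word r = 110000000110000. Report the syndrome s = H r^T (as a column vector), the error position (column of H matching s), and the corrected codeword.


s = (0, 0, 1, 0)^T, error position = 2, corrected codeword c = 100000000110000

Compute s = H r^T mod 2 one row at a time:
  s_1 = 0 + 0 + 1 + 1 + 0 + 0 + 0 + 0 = 2 ≡ 0 (mod 2).
  s_2 = 0 + 0 + 0 + 0 + 0 + 0 + 0 + 0 = 0 ≡ 0 (mod 2).
  s_3 = 1 + 0 + 0 + 0 + 1 + 1 + 0 + 0 = 3 ≡ 1 (mod 2).
  s_4 = 1 + 0 + 0 + 0 + 0 + 1 + 0 + 0 = 2 ≡ 0 (mod 2).
s = (0, 0, 1, 0)^T — this equals column 2 of H (binary 0010), so error is at position 2.
Correct: flip bit 2 of r = 110000000110000 to get c = 100000000110000.


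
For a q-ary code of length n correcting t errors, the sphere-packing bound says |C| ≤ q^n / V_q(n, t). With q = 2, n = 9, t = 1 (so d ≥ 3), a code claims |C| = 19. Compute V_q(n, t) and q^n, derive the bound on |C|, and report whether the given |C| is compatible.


V_q(n, t) = 10, q^n = 512, Hamming bound = 51, |C| = 19 ≤ bound (satisfied).

Step 1: Compute V_q(n, t) = Σ_{j=0}^1 C(n, j) (q−1)^j.
  j = 0: C(9,0)·(1)^0 = 1·1 = 1.
  j = 1: C(9,1)·(1)^1 = 9·1 = 9.
  V_q(n, t) = 1 + 9 = 10.
Step 2: q^n = 2^9 = 512.
Step 3: Hamming bound ⌊q^n / V_q(n,t)⌋ = ⌊512/10⌋ = 51.
Step 4: Compare |C| = 19 to 51: satisfied.
The claimed |C| lies below the Hamming bound.


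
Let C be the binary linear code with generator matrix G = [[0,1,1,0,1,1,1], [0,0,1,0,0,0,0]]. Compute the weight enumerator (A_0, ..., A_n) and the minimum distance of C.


Weight distribution: A_0 = 1, A_1 = 1, A_4 = 1, A_5 = 1. Minimum distance d = 1.

Enumerate all 2^2 = 4 messages m ∈ F_2^2.
For each, compute codeword c = mG in F_2^7, then tally its weight.
  m = 00 → c = 0000000, weight = 0.
  m = 10 → c = 0110111, weight = 5.
  m = 01 → c = 0010000, weight = 1.
  m = 11 → c = 0100111, weight = 4.
Tally weights:
  weight 0: 1 codewords.
  weight 1: 1 codewords.
  weight 4: 1 codewords.
  weight 5: 1 codewords.
Minimum distance d = smallest w > 0 with A_w > 0 = 1.
Sanity: Σ A_w = 4 = 2^2 = 4 ✓.


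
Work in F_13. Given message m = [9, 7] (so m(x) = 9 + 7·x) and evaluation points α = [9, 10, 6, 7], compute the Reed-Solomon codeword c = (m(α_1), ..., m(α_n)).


c = [7, 1, 12, 6]

Message polynomial: m(x) = 9 + 7·x (mod 13).
For each evaluation point α_i, compute m(α_i) mod 13:
  α_1 = 9: Horner steps 7 → 7, so m(9) = 7.
  α_2 = 10: Horner steps 7 → 1, so m(10) = 1.
  α_3 = 6: Horner steps 7 → 12, so m(6) = 12.
  α_4 = 7: Horner steps 7 → 6, so m(7) = 6.
Codeword c = [7, 1, 12, 6] ∈ F_13^4.


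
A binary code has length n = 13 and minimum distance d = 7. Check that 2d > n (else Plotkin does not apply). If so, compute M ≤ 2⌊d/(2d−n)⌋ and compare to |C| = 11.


Plotkin bound M ≤ 14; given |C| = 11 ≤ bound (satisfied).

Check applicability: 2d = 14, n = 13.
2d − n = 1 > 0, so Plotkin applies.
Compute d/(2d−n) = 7/1 ≈ 7.0000.
⌊d/(2d−n)⌋ = 7.
Plotkin bound: M ≤ 2·7 = 14.
Given |C| = 11, check: satisfied.
This |C| is below the Plotkin bound.


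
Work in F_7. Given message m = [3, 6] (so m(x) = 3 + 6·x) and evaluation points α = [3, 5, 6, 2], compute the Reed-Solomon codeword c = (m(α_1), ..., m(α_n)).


c = [0, 5, 4, 1]

Message polynomial: m(x) = 3 + 6·x (mod 7).
For each evaluation point α_i, compute m(α_i) mod 7:
  α_1 = 3: Horner steps 6 → 0, so m(3) = 0.
  α_2 = 5: Horner steps 6 → 5, so m(5) = 5.
  α_3 = 6: Horner steps 6 → 4, so m(6) = 4.
  α_4 = 2: Horner steps 6 → 1, so m(2) = 1.
Codeword c = [0, 5, 4, 1] ∈ F_7^4.


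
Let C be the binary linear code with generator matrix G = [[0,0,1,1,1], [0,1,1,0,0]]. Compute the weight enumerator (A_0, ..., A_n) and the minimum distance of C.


Weight distribution: A_0 = 1, A_2 = 1, A_3 = 2. Minimum distance d = 2.

Enumerate all 2^2 = 4 messages m ∈ F_2^2.
For each, compute codeword c = mG in F_2^5, then tally its weight.
  m = 00 → c = 00000, weight = 0.
  m = 10 → c = 00111, weight = 3.
  m = 01 → c = 01100, weight = 2.
  m = 11 → c = 01011, weight = 3.
Tally weights:
  weight 0: 1 codewords.
  weight 2: 1 codewords.
  weight 3: 2 codewords.
Minimum distance d = smallest w > 0 with A_w > 0 = 2.
Sanity: Σ A_w = 4 = 2^2 = 4 ✓.


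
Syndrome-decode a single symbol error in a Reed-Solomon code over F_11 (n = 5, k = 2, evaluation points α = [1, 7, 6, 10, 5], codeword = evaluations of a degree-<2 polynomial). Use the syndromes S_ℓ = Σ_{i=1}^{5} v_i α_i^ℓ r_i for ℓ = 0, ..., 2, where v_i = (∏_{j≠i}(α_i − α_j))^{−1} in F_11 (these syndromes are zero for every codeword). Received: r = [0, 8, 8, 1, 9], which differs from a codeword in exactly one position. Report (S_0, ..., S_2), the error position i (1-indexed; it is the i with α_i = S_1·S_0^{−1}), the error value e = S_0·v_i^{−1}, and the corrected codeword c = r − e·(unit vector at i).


S = (3, 7, 9), error at position 3, error magnitude e = 5, c = [0, 8, 3, 1, 9].

Step 1: column multipliers v_i = (∏_{j≠i}(α_i − α_j))^{−1} mod 11.
  i = 1 (α = 1): (1−7)(1−6)(1−10)(1−5) = (−6)·(−5)·(−9)·(−4) = 1080 ≡ 2, so v_1 = 2^{−1} = 6 (mod 11).
  i = 2 (α = 7): (7−1)(7−6)(7−10)(7−5) = 6·1·(−3)·2 = −36 ≡ 8, so v_2 = 8^{−1} = 7 (mod 11).
  i = 3 (α = 6): (6−1)(6−7)(6−10)(6−5) = 5·(−1)·(−4)·1 = 20 ≡ 9, so v_3 = 9^{−1} = 5 (mod 11).
  i = 4 (α = 10): (10−1)(10−7)(10−6)(10−5) = 9·3·4·5 = 540 ≡ 1, so v_4 = 1^{−1} = 1 (mod 11).
  i = 5 (α = 5): (5−1)(5−7)(5−6)(5−10) = 4·(−2)·(−1)·(−5) = −40 ≡ 4, so v_5 = 4^{−1} = 3 (mod 11).
  v = [6, 7, 5, 1, 3].
Step 2: syndromes of r = [0, 8, 8, 1, 9] (all sums mod 11).
  S_0 = Σ v_i r_i = 6·0 + 7·8 + 5·8 + 1·1 + 3·9 = 124 ≡ 3.
  S_1 = Σ v_i α_i r_i = 6·1·0 + 7·7·8 + 5·6·8 + 1·10·1 + 3·5·9 = 777 ≡ 7.
  α_i^2 mod 11 = [1, 5, 3, 1, 3].
  S_2 = Σ v_i α_i^2 r_i = 6·1·0 + 7·5·8 + 5·3·8 + 1·1·1 + 3·3·9 = 482 ≡ 9.
  S = (3, 7, 9) ≠ 0, so r is not a codeword (an error is present).
Step 3: locate the error. For a single error e at position i, S_ℓ = v_i·e·α_i^ℓ, so α_err = S_1/S_0.
  S_0^{−1} = 3^{−1} = 4 (mod 11), so α_err = 7·4 = 28 ≡ 6 = α_3. Error position i = 3.
  Consistency check: S_2/S_1 = 9·8 = 72 ≡ 6 = α_err ✓ (single-error assumption holds).
Step 4: error magnitude e = S_0/v_3 = S_0·∏_{j≠3}(α_3 − α_j) = 3·9 = 27 ≡ 5 (mod 11).
Step 5: correct position 3: c_3 = r_3 − e = 8 − 5 ≡ 3 (mod 11). Hence c = [0, 8, 3, 1, 9].
  Check: interpolating c through the α_i gives m(x) = 6 + 5·x (degree < 2) with m(α_i) = c_i for every i, so c is indeed a codeword.


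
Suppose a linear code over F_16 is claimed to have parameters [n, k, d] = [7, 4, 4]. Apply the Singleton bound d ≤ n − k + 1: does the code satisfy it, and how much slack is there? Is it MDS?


Singleton RHS = n − k + 1 = 4, slack = 0, bound satisfied, MDS.

Singleton bound: d ≤ n − k + 1.
Here n = 7, k = 4, so n − k + 1 = 4.
Given d = 4, check d ≤ 4: YES.
Slack = (n − k + 1) − d = 0.
The code is MDS (slack = 0).
Description: the claimed parameters are [7, 4, 4]_16; such a code would be MDS (meets Singleton bound).


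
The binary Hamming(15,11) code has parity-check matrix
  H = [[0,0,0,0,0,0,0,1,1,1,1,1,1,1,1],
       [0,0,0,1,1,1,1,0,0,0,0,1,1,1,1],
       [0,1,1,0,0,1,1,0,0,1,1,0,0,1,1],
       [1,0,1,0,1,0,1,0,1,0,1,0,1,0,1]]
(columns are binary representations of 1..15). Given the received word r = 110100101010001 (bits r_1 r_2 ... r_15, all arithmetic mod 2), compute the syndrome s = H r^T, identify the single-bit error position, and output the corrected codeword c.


s = (1, 1, 0, 1)^T, error position = 13, corrected codeword c = 110100101010101

Compute s = H r^T mod 2 one row at a time:
  s_1 = 0 + 1 + 0 + 1 + 0 + 0 + 0 + 1 = 3 ≡ 1 (mod 2).
  s_2 = 1 + 0 + 0 + 1 + 0 + 0 + 0 + 1 = 3 ≡ 1 (mod 2).
  s_3 = 1 + 0 + 0 + 1 + 0 + 1 + 0 + 1 = 4 ≡ 0 (mod 2).
  s_4 = 1 + 0 + 0 + 1 + 1 + 1 + 0 + 1 = 5 ≡ 1 (mod 2).
s = (1, 1, 0, 1)^T — this equals column 13 of H (binary 1101), so error is at position 13.
Correct: flip bit 13 of r = 110100101010001 to get c = 110100101010101.


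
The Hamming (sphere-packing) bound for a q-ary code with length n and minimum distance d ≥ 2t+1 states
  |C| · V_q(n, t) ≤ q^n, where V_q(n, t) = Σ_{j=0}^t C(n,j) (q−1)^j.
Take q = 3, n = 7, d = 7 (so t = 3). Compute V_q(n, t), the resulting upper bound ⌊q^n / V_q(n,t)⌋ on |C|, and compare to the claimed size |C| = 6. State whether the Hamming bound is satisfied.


V_q(n, t) = 379, q^n = 2187, Hamming bound = 5, |C| = 6 > bound (violated).

Step 1: Compute V_q(n, t) = Σ_{j=0}^3 C(n, j) (q−1)^j.
  j = 0: C(7,0)·(2)^0 = 1·1 = 1.
  j = 1: C(7,1)·(2)^1 = 7·2 = 14.
  j = 2: C(7,2)·(2)^2 = 21·4 = 84.
  j = 3: C(7,3)·(2)^3 = 35·8 = 280.
  V_q(n, t) = 1 + 14 + 84 + 280 = 379.
Step 2: q^n = 3^7 = 2187.
Step 3: Hamming bound ⌊q^n / V_q(n,t)⌋ = ⌊2187/379⌋ = 5.
Step 4: Compare |C| = 6 to 5: violated.
The claimed |C| lies above the Hamming bound, so no 3-ary code of length 7 with d ≥ 7 can have 6 codewords.


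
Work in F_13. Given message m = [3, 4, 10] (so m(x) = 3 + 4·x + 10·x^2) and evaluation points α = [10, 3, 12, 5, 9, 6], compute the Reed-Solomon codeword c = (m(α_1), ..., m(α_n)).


c = [3, 1, 9, 0, 4, 10]

Message polynomial: m(x) = 3 + 4·x + 10·x^2 (mod 13).
For each evaluation point α_i, compute m(α_i) mod 13:
  α_1 = 10: Horner steps 10 → 0 → 3, so m(10) = 3.
  α_2 = 3: Horner steps 10 → 8 → 1, so m(3) = 1.
  α_3 = 12: Horner steps 10 → 7 → 9, so m(12) = 9.
  α_4 = 5: Horner steps 10 → 2 → 0, so m(5) = 0.
  α_5 = 9: Horner steps 10 → 3 → 4, so m(9) = 4.
  α_6 = 6: Horner steps 10 → 12 → 10, so m(6) = 10.
Codeword c = [3, 1, 9, 0, 4, 10] ∈ F_13^6.


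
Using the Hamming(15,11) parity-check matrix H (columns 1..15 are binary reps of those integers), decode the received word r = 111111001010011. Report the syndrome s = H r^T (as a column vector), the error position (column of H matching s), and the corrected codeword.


s = (0, 1, 0, 0)^T, error position = 4, corrected codeword c = 111011001010011

Compute s = H r^T mod 2 one row at a time:
  s_1 = 0 + 1 + 0 + 1 + 0 + 0 + 1 + 1 = 4 ≡ 0 (mod 2).
  s_2 = 1 + 1 + 1 + 0 + 0 + 0 + 1 + 1 = 5 ≡ 1 (mod 2).
  s_3 = 1 + 1 + 1 + 0 + 0 + 1 + 1 + 1 = 6 ≡ 0 (mod 2).
  s_4 = 1 + 1 + 1 + 0 + 1 + 1 + 0 + 1 = 6 ≡ 0 (mod 2).
s = (0, 1, 0, 0)^T — this equals column 4 of H (binary 0100), so error is at position 4.
Correct: flip bit 4 of r = 111111001010011 to get c = 111011001010011.


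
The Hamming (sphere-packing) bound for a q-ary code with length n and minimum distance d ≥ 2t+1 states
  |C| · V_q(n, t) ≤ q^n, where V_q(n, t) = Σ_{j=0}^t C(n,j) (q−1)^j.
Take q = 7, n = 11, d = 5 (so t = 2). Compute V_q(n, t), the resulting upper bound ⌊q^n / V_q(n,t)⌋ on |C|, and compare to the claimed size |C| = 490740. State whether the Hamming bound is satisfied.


V_q(n, t) = 2047, q^n = 1977326743, Hamming bound = 965963, |C| = 490740 ≤ bound (satisfied).

Step 1: Compute V_q(n, t) = Σ_{j=0}^2 C(n, j) (q−1)^j.
  j = 0: C(11,0)·(6)^0 = 1·1 = 1.
  j = 1: C(11,1)·(6)^1 = 11·6 = 66.
  j = 2: C(11,2)·(6)^2 = 55·36 = 1980.
  V_q(n, t) = 1 + 66 + 1980 = 2047.
Step 2: q^n = 7^11 = 1977326743.
Step 3: Hamming bound ⌊q^n / V_q(n,t)⌋ = ⌊1977326743/2047⌋ = 965963.
Step 4: Compare |C| = 490740 to 965963: satisfied.
The claimed |C| lies below the Hamming bound.


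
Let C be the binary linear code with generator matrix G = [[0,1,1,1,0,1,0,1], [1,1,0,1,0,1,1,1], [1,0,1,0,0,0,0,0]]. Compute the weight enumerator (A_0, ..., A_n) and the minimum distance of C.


Weight distribution: A_0 = 1, A_1 = 1, A_2 = 1, A_3 = 1, A_5 = 2, A_6 = 2. Minimum distance d = 1.

Enumerate all 2^3 = 8 messages m ∈ F_2^3.
For each, compute codeword c = mG in F_2^8, then tally its weight.
  m = 000 → c = 00000000, weight = 0.
  m = 100 → c = 01110101, weight = 5.
  m = 010 → c = 11010111, weight = 6.
  m = 110 → c = 10100010, weight = 3.
  m = 001 → c = 10100000, weight = 2.
  m = 101 → c = 11010101, weight = 5.
  m = 011 → c = 01110111, weight = 6.
  m = 111 → c = 00000010, weight = 1.
Tally weights:
  weight 0: 1 codewords.
  weight 1: 1 codewords.
  weight 2: 1 codewords.
  weight 3: 1 codewords.
  weight 5: 2 codewords.
  weight 6: 2 codewords.
Minimum distance d = smallest w > 0 with A_w > 0 = 1.
Sanity: Σ A_w = 8 = 2^3 = 8 ✓.


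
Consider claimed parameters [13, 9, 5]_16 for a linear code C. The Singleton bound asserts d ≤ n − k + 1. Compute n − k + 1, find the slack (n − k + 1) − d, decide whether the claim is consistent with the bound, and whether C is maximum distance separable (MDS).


Singleton RHS = n − k + 1 = 5, slack = 0, bound satisfied, MDS.

Singleton bound: d ≤ n − k + 1.
Here n = 13, k = 9, so n − k + 1 = 5.
Given d = 5, check d ≤ 5: YES.
Slack = (n − k + 1) − d = 0.
The code is MDS (slack = 0).
Description: the claimed parameters are [13, 9, 5]_16; such a code would be MDS (meets Singleton bound).


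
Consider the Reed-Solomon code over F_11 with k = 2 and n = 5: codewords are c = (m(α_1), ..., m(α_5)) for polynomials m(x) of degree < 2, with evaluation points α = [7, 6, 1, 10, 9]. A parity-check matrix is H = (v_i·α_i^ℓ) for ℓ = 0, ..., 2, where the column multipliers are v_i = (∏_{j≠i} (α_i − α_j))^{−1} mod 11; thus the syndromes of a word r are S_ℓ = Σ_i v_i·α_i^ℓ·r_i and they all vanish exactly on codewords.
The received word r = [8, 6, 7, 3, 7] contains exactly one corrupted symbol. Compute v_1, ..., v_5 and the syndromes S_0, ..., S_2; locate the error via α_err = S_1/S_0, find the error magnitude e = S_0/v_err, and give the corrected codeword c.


S = (4, 3, 5), error at position 5, error magnitude e = 6, c = [8, 6, 7, 3, 1].

Step 1: column multipliers v_i = (∏_{j≠i}(α_i − α_j))^{−1} mod 11.
  i = 1 (α = 7): (7−6)(7−1)(7−10)(7−9) = 1·6·(−3)·(−2) = 36 ≡ 3, so v_1 = 3^{−1} = 4 (mod 11).
  i = 2 (α = 6): (6−7)(6−1)(6−10)(6−9) = (−1)·5·(−4)·(−3) = −60 ≡ 6, so v_2 = 6^{−1} = 2 (mod 11).
  i = 3 (α = 1): (1−7)(1−6)(1−10)(1−9) = (−6)·(−5)·(−9)·(−8) = 2160 ≡ 4, so v_3 = 4^{−1} = 3 (mod 11).
  i = 4 (α = 10): (10−7)(10−6)(10−1)(10−9) = 3·4·9·1 = 108 ≡ 9, so v_4 = 9^{−1} = 5 (mod 11).
  i = 5 (α = 9): (9−7)(9−6)(9−1)(9−10) = 2·3·8·(−1) = −48 ≡ 7, so v_5 = 7^{−1} = 8 (mod 11).
  v = [4, 2, 3, 5, 8].
Step 2: syndromes of r = [8, 6, 7, 3, 7] (all sums mod 11).
  S_0 = Σ v_i r_i = 4·8 + 2·6 + 3·7 + 5·3 + 8·7 = 136 ≡ 4.
  S_1 = Σ v_i α_i r_i = 4·7·8 + 2·6·6 + 3·1·7 + 5·10·3 + 8·9·7 = 971 ≡ 3.
  α_i^2 mod 11 = [5, 3, 1, 1, 4].
  S_2 = Σ v_i α_i^2 r_i = 4·5·8 + 2·3·6 + 3·1·7 + 5·1·3 + 8·4·7 = 456 ≡ 5.
  S = (4, 3, 5) ≠ 0, so r is not a codeword (an error is present).
Step 3: locate the error. For a single error e at position i, S_ℓ = v_i·e·α_i^ℓ, so α_err = S_1/S_0.
  S_0^{−1} = 4^{−1} = 3 (mod 11), so α_err = 3·3 = 9 ≡ 9 = α_5. Error position i = 5.
  Consistency check: S_2/S_1 = 5·4 = 20 ≡ 9 = α_err ✓ (single-error assumption holds).
Step 4: error magnitude e = S_0/v_5 = S_0·∏_{j≠5}(α_5 − α_j) = 4·7 = 28 ≡ 6 (mod 11).
Step 5: correct position 5: c_5 = r_5 − e = 7 − 6 ≡ 1 (mod 11). Hence c = [8, 6, 7, 3, 1].
  Check: interpolating c through the α_i gives m(x) = 5 + 2·x (degree < 2) with m(α_i) = c_i for every i, so c is indeed a codeword.


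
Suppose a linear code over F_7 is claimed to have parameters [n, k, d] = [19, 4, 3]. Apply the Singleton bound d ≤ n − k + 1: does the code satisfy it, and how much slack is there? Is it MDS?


Singleton RHS = n − k + 1 = 16, slack = 13, bound satisfied, not MDS.

Singleton bound: d ≤ n − k + 1.
Here n = 19, k = 4, so n − k + 1 = 16.
Given d = 3, check d ≤ 16: YES.
Slack = (n − k + 1) − d = 13.
The code is NOT MDS (slack = 13 > 0).
Description: the claimed parameters are [19, 4, 3]_7; such a code would be non-MDS.


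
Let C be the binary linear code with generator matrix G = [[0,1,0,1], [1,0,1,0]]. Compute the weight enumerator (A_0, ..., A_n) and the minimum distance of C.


Weight distribution: A_0 = 1, A_2 = 2, A_4 = 1. Minimum distance d = 2.

Enumerate all 2^2 = 4 messages m ∈ F_2^2.
For each, compute codeword c = mG in F_2^4, then tally its weight.
  m = 00 → c = 0000, weight = 0.
  m = 10 → c = 0101, weight = 2.
  m = 01 → c = 1010, weight = 2.
  m = 11 → c = 1111, weight = 4.
Tally weights:
  weight 0: 1 codewords.
  weight 2: 2 codewords.
  weight 4: 1 codewords.
Minimum distance d = smallest w > 0 with A_w > 0 = 2.
Sanity: Σ A_w = 4 = 2^2 = 4 ✓.


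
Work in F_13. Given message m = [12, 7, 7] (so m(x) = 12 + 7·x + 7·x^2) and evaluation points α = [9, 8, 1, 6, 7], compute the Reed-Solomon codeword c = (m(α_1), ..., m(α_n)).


c = [5, 9, 0, 7, 1]

Message polynomial: m(x) = 12 + 7·x + 7·x^2 (mod 13).
For each evaluation point α_i, compute m(α_i) mod 13:
  α_1 = 9: Horner steps 7 → 5 → 5, so m(9) = 5.
  α_2 = 8: Horner steps 7 → 11 → 9, so m(8) = 9.
  α_3 = 1: Horner steps 7 → 1 → 0, so m(1) = 0.
  α_4 = 6: Horner steps 7 → 10 → 7, so m(6) = 7.
  α_5 = 7: Horner steps 7 → 4 → 1, so m(7) = 1.
Codeword c = [5, 9, 0, 7, 1] ∈ F_13^5.


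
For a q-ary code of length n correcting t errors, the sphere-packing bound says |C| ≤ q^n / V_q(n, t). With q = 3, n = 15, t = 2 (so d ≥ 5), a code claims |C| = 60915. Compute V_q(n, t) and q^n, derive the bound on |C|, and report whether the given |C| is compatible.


V_q(n, t) = 451, q^n = 14348907, Hamming bound = 31815, |C| = 60915 > bound (violated).

Step 1: Compute V_q(n, t) = Σ_{j=0}^2 C(n, j) (q−1)^j.
  j = 0: C(15,0)·(2)^0 = 1·1 = 1.
  j = 1: C(15,1)·(2)^1 = 15·2 = 30.
  j = 2: C(15,2)·(2)^2 = 105·4 = 420.
  V_q(n, t) = 1 + 30 + 420 = 451.
Step 2: q^n = 3^15 = 14348907.
Step 3: Hamming bound ⌊q^n / V_q(n,t)⌋ = ⌊14348907/451⌋ = 31815.
Step 4: Compare |C| = 60915 to 31815: violated.
The claimed |C| lies above the Hamming bound, so no 3-ary code of length 15 with d ≥ 5 can have 60915 codewords.


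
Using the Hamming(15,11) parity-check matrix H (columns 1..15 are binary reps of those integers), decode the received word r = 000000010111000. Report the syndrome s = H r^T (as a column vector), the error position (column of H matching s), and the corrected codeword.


s = (0, 1, 0, 1)^T, error position = 5, corrected codeword c = 000010010111000

Compute s = H r^T mod 2 one row at a time:
  s_1 = 1 + 0 + 1 + 1 + 1 + 0 + 0 + 0 = 4 ≡ 0 (mod 2).
  s_2 = 0 + 0 + 0 + 0 + 1 + 0 + 0 + 0 = 1 ≡ 1 (mod 2).
  s_3 = 0 + 0 + 0 + 0 + 1 + 1 + 0 + 0 = 2 ≡ 0 (mod 2).
  s_4 = 0 + 0 + 0 + 0 + 0 + 1 + 0 + 0 = 1 ≡ 1 (mod 2).
s = (0, 1, 0, 1)^T — this equals column 5 of H (binary 0101), so error is at position 5.
Correct: flip bit 5 of r = 000000010111000 to get c = 000010010111000.


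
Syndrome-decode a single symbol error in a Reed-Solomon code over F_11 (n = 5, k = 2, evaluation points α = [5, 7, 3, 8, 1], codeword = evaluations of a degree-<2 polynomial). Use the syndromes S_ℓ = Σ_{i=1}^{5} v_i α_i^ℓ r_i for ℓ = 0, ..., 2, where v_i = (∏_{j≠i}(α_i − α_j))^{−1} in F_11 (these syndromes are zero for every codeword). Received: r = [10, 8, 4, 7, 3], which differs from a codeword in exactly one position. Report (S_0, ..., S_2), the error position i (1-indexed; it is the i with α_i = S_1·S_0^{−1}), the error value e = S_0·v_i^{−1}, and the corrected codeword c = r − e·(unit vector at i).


S = (10, 8, 2), error at position 3, error magnitude e = 3, c = [10, 8, 1, 7, 3].

Step 1: column multipliers v_i = (∏_{j≠i}(α_i − α_j))^{−1} mod 11.
  i = 1 (α = 5): (5−7)(5−3)(5−8)(5−1) = (−2)·2·(−3)·4 = 48 ≡ 4, so v_1 = 4^{−1} = 3 (mod 11).
  i = 2 (α = 7): (7−5)(7−3)(7−8)(7−1) = 2·4·(−1)·6 = −48 ≡ 7, so v_2 = 7^{−1} = 8 (mod 11).
  i = 3 (α = 3): (3−5)(3−7)(3−8)(3−1) = (−2)·(−4)·(−5)·2 = −80 ≡ 8, so v_3 = 8^{−1} = 7 (mod 11).
  i = 4 (α = 8): (8−5)(8−7)(8−3)(8−1) = 3·1·5·7 = 105 ≡ 6, so v_4 = 6^{−1} = 2 (mod 11).
  i = 5 (α = 1): (1−5)(1−7)(1−3)(1−8) = (−4)·(−6)·(−2)·(−7) = 336 ≡ 6, so v_5 = 6^{−1} = 2 (mod 11).
  v = [3, 8, 7, 2, 2].
Step 2: syndromes of r = [10, 8, 4, 7, 3] (all sums mod 11).
  S_0 = Σ v_i r_i = 3·10 + 8·8 + 7·4 + 2·7 + 2·3 = 142 ≡ 10.
  S_1 = Σ v_i α_i r_i = 3·5·10 + 8·7·8 + 7·3·4 + 2·8·7 + 2·1·3 = 800 ≡ 8.
  α_i^2 mod 11 = [3, 5, 9, 9, 1].
  S_2 = Σ v_i α_i^2 r_i = 3·3·10 + 8·5·8 + 7·9·4 + 2·9·7 + 2·1·3 = 794 ≡ 2.
  S = (10, 8, 2) ≠ 0, so r is not a codeword (an error is present).
Step 3: locate the error. For a single error e at position i, S_ℓ = v_i·e·α_i^ℓ, so α_err = S_1/S_0.
  S_0^{−1} = 10^{−1} = 10 (mod 11), so α_err = 8·10 = 80 ≡ 3 = α_3. Error position i = 3.
  Consistency check: S_2/S_1 = 2·7 = 14 ≡ 3 = α_err ✓ (single-error assumption holds).
Step 4: error magnitude e = S_0/v_3 = S_0·∏_{j≠3}(α_3 − α_j) = 10·8 = 80 ≡ 3 (mod 11).
Step 5: correct position 3: c_3 = r_3 − e = 4 − 3 ≡ 1 (mod 11). Hence c = [10, 8, 1, 7, 3].
  Check: interpolating c through the α_i gives m(x) = 4 + 10·x (degree < 2) with m(α_i) = c_i for every i, so c is indeed a codeword.


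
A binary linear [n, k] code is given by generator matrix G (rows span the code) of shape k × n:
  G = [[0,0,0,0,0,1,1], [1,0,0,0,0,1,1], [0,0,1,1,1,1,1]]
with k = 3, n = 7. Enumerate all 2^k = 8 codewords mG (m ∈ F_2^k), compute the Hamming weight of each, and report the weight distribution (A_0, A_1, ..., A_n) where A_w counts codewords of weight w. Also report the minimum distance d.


Weight distribution: A_0 = 1, A_1 = 1, A_2 = 1, A_3 = 2, A_4 = 1, A_5 = 1, A_6 = 1. Minimum distance d = 1.

Enumerate all 2^3 = 8 messages m ∈ F_2^3.
For each, compute codeword c = mG in F_2^7, then tally its weight.
  m = 000 → c = 0000000, weight = 0.
  m = 100 → c = 0000011, weight = 2.
  m = 010 → c = 1000011, weight = 3.
  m = 110 → c = 1000000, weight = 1.
  m = 001 → c = 0011111, weight = 5.
  m = 101 → c = 0011100, weight = 3.
  m = 011 → c = 1011100, weight = 4.
  m = 111 → c = 1011111, weight = 6.
Tally weights:
  weight 0: 1 codewords.
  weight 1: 1 codewords.
  weight 2: 1 codewords.
  weight 3: 2 codewords.
  weight 4: 1 codewords.
  weight 5: 1 codewords.
  weight 6: 1 codewords.
Minimum distance d = smallest w > 0 with A_w > 0 = 1.
Sanity: Σ A_w = 8 = 2^3 = 8 ✓.


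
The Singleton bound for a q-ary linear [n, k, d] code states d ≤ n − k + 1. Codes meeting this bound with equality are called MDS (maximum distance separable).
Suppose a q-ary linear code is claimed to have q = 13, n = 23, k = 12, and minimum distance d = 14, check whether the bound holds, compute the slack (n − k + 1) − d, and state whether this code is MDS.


Singleton RHS = n − k + 1 = 12, slack = -2, bound violated (no such code; not MDS).

Singleton bound: d ≤ n − k + 1.
Here n = 23, k = 12, so n − k + 1 = 12.
Given d = 14, check d ≤ 12: NO.
Slack = (n − k + 1) − d = -2.
The slack is negative: d = 14 exceeds n − k + 1 = 12 by 2, so the Singleton bound is violated and no linear [23, 12, 14]_13 code can exist. In particular it is not MDS (MDS requires d = n − k + 1 exactly).
Description: the claimed parameters are [23, 12, 14]_13; such a code would be impossible (violates the Singleton bound).
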